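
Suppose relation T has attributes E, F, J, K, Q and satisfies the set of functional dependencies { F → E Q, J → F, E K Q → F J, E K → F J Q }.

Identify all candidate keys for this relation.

Attribute K never appears on the right-hand side of any dependency, so K must belong to every candidate key.
{K}⁺ = {K}, which is not all of the schema, so we must add further attributes.
{E, K}⁺: EK→FJQ adds F, J, Q → {E, F, J, K, Q}. Minimal: {K}⁺ = {K}; {E}⁺ = {E} — none reach the full schema.
{F, K}⁺: F→EQ adds E, Q; EKQ→FJ adds J → {E, F, J, K, Q}. Minimal: {K}⁺ = {K}; {F}⁺ = {E, F, Q} — none reach the full schema.
{J, K}⁺: J→F adds F; F→EQ adds E, Q → {E, F, J, K, Q}. Minimal: {K}⁺ = {K}; {J}⁺ = {E, F, J, Q} — none reach the full schema.
Any other superkey contains one of these as a subset, so there are no further candidate keys.

{E, K}, {F, K}, {J, K}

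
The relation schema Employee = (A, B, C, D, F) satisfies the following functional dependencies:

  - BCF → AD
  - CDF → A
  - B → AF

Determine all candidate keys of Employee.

(B, C)

Attributes B, C never appear on any right-hand side, so every candidate key must contain {B, C}.
{B, C}⁺ = {A, B, C, D, F}, which is all of the schema, so {B, C} is the only candidate key.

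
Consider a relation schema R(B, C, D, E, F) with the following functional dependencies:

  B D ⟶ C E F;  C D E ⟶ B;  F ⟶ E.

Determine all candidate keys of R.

Attribute D never appears on the right-hand side of any dependency, so D must belong to every candidate key.
{D}⁺ = {D}, which is not all of the schema, so we must add further attributes.
{B, D}⁺: BD→CEF adds C, E, F → {B, C, D, E, F}. Minimal: {D}⁺ = {D}; {B}⁺ = {B} — none reach the full schema.
{C, D, E}⁺: CDE→B adds B; BD→CEF adds F → {B, C, D, E, F}. Minimal: {D, E}⁺ = {D, E}; {C, E}⁺ = {C, E}; {C, D}⁺ = {C, D} — none reach the full schema.
{C, D, F}⁺: F→E adds E; CDE→B adds B → {B, C, D, E, F}. Minimal: {D, F}⁺ = {D, E, F}; {C, F}⁺ = {C, E, F}; {C, D}⁺ = {C, D} — none reach the full schema.

(B, D), (C, D, E), (C, D, F)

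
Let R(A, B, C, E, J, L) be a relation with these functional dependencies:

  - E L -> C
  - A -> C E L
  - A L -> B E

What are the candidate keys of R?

Attributes A, J never appear on any right-hand side, so every candidate key must contain {A, J}.
{A, J}⁺ = {A, B, C, E, J, L}, which is all of the schema, so {A, J} is the only candidate key.

{A, J}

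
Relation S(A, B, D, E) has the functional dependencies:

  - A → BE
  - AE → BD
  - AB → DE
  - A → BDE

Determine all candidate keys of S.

Attribute A never appears on the right-hand side of any dependency, so A must belong to every candidate key.
{A}⁺ = {A, B, D, E}, which is all of the schema, so {A} is the only candidate key.

A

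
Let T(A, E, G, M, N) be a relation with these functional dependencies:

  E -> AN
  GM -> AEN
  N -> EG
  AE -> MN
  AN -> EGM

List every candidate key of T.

{E}, {N}, {G, M}

{E}⁺: E→AN adds A, N; N→EG adds G; AE→MN adds M → {A, E, G, M, N}.
{N}⁺: N→EG adds E, G; E→AN adds A; AE→MN adds M → {A, E, G, M, N}.
{G, M}⁺: GM→AEN adds A, E, N → {A, E, G, M, N}.
Any other superkey contains one of these as a subset, so there are no further candidate keys.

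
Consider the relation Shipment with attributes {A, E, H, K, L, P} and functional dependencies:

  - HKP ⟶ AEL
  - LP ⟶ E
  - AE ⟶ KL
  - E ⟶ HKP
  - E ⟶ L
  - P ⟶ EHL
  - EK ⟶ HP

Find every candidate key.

{E}⁺: E→HKP adds H, K, P; E→L adds L; HKP→AEL adds A → {A, E, H, K, L, P}.
{P}⁺: P→EHL adds E, H, L; E→HKP adds K; HKP→AEL adds A → {A, E, H, K, L, P}.

E, P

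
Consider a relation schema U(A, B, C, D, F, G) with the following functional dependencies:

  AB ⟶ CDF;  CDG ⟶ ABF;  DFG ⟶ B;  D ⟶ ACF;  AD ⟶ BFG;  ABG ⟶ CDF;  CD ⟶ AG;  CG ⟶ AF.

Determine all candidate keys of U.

D, AB, BCG

{D}⁺: D→ACF adds A, C, F; AD→BFG adds B, G → {A, B, C, D, F, G}.
{A, B}⁺: AB→CDF adds C, D, F; AD→BFG adds G → {A, B, C, D, F, G}.
{B, C, G}⁺: CG→AF adds A, F; AB→CDF adds D → {A, B, C, D, F, G}.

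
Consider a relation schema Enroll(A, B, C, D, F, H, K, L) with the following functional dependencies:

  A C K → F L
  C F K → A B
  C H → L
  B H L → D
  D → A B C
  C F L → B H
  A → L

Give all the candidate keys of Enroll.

Attribute K never appears on the right-hand side of any dependency, so K must belong to every candidate key.
{K}⁺ = {K}, which is not all of the schema, so we must add further attributes.
{D, K}⁺: D→ABC adds A, B, C; A→L adds L; ACK→FL adds F; CFL→BH adds H → {A, B, C, D, F, H, K, L}.
{A, C, K}⁺: ACK→FL adds F, L; CFK→AB adds B; CFL→BH adds H; BHL→D adds D → {A, B, C, D, F, H, K, L}.
{C, F, K}⁺: CFK→AB adds A, B; A→L adds L; CFL→BH adds H; BHL→D adds D → {A, B, C, D, F, H, K, L}.
{A, B, H, K}⁺: A→L adds L; BHL→D adds D; D→ABC adds C; ACK→FL adds F → {A, B, C, D, F, H, K, L}.
{B, C, H, K}⁺: CH→L adds L; BHL→D adds D; D→ABC adds A; ACK→FL adds F → {A, B, C, D, F, H, K, L}.
{B, H, K, L}⁺: BHL→D adds D; D→ABC adds A, C; ACK→FL adds F → {A, B, C, D, F, H, K, L}.

{D, K}; {A, C, K}; {C, F, K}; {A, B, H, K}; {B, C, H, K}; {B, H, K, L}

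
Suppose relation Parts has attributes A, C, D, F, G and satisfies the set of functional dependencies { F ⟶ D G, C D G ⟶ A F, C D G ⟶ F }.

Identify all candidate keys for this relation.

Attribute C never appears on the right-hand side of any dependency, so C must belong to every candidate key.
{C}⁺ = {C}, which is not all of the schema, so we must add further attributes.
{C, F}⁺: F→DG adds D, G; CDG→AF adds A → {A, C, D, F, G}.
{C, D, G}⁺: CDG→AF adds A, F → {A, C, D, F, G}.
Any other superkey contains one of these as a subset, so there are no further candidate keys.

{C, F}; {C, D, G}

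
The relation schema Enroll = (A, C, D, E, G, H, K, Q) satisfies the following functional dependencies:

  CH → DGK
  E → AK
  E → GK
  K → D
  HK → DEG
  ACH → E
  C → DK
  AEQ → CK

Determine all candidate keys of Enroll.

{C, H, Q}⁺: CH→DGK adds D, G, K; HK→DEG adds E; E→AK adds A → {A, C, D, E, G, H, K, Q}. Minimal: {H, Q}⁺ = {H, Q}; {C, Q}⁺ = {C, D, K, Q}; {C, H}⁺ = {A, C, D, E, G, H, K} — none reach the full schema.
{E, H, Q}⁺: E→AK adds A, K; E→GK adds G; K→D adds D; AEQ→CK adds C → {A, C, D, E, G, H, K, Q}. Minimal: {H, Q}⁺ = {H, Q}; {E, Q}⁺ = {A, C, D, E, G, K, Q}; {E, H}⁺ = {A, D, E, G, H, K} — none reach the full schema.
{H, K, Q}⁺: K→D adds D; HK→DEG adds E, G; E→AK adds A; AEQ→CK adds C → {A, C, D, E, G, H, K, Q}. Minimal: {K, Q}⁺ = {D, K, Q}; {H, Q}⁺ = {H, Q}; {H, K}⁺ = {A, D, E, G, H, K} — none reach the full schema.

{C, H, Q}; {E, H, Q}; {H, K, Q}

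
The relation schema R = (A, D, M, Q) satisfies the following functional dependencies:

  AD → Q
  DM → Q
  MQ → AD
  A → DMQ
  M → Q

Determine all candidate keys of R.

{A}⁺: A→DMQ adds D, M, Q → {A, D, M, Q}.
{M}⁺: M→Q adds Q; MQ→AD adds A, D → {A, D, M, Q}.

(A), (M)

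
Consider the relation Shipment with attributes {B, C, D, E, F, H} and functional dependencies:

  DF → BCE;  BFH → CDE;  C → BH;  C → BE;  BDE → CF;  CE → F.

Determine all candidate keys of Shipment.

{C}, {D, F}, {B, D, E}, {B, F, H}

{C}⁺: C→BH adds B, H; C→BE adds E; CE→F adds F; BFH→CDE adds D → {B, C, D, E, F, H}.
{D, F}⁺: DF→BCE adds B, C, E; C→BH adds H → {B, C, D, E, F, H}. Minimal: {F}⁺ = {F}; {D}⁺ = {D} — none reach the full schema.
{B, D, E}⁺: BDE→CF adds C, F; C→BH adds H → {B, C, D, E, F, H}. Minimal: {D, E}⁺ = {D, E}; {B, E}⁺ = {B, E}; {B, D}⁺ = {B, D} — none reach the full schema.
{B, F, H}⁺: BFH→CDE adds C, D, E → {B, C, D, E, F, H}. Minimal: {F, H}⁺ = {F, H}; {B, H}⁺ = {B, H}; {B, F}⁺ = {B, F} — none reach the full schema.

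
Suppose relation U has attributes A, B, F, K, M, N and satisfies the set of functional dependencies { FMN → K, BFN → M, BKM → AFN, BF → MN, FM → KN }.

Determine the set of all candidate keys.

(B, F), (B, K, M)

Attribute B never appears on the right-hand side of any dependency, so B must belong to every candidate key.
{B}⁺ = {B}, which is not all of the schema, so we must add further attributes.
{B, F}⁺: BF→MN adds M, N; FM→KN adds K; BKM→AFN adds A → {A, B, F, K, M, N}. Minimal: {F}⁺ = {F}; {B}⁺ = {B} — none reach the full schema.
{B, K, M}⁺: BKM→AFN adds A, F, N → {A, B, F, K, M, N}. Minimal: {K, M}⁺ = {K, M}; {B, M}⁺ = {B, M}; {B, K}⁺ = {B, K} — none reach the full schema.
Any other superkey contains one of these as a subset, so there are no further candidate keys.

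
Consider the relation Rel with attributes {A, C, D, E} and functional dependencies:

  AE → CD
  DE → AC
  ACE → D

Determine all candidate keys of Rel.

Attribute E never appears on the right-hand side of any dependency, so E must belong to every candidate key.
{E}⁺ = {E}, which is not all of the schema, so we must add further attributes.
{A, E}⁺: AE→CD adds C, D → {A, C, D, E}.
{D, E}⁺: DE→AC adds A, C → {A, C, D, E}.

{A, E}; {D, E}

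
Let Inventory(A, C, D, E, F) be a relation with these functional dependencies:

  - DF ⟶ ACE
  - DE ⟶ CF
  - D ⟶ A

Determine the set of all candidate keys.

Attribute D never appears on the right-hand side of any dependency, so D must belong to every candidate key.
{D}⁺ = {A, D}, which is not all of the schema, so we must add further attributes.
{D, E}⁺: DE→CF adds C, F; D→A adds A → {A, C, D, E, F}.
{D, F}⁺: DF→ACE adds A, C, E → {A, C, D, E, F}.

DE, DF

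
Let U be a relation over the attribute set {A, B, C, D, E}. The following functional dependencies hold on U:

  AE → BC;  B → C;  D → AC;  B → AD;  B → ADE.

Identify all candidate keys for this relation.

{B}; {A, E}; {D, E}

{B}⁺: B→C adds C; B→AD adds A, D; B→ADE adds E → {A, B, C, D, E}.
{A, E}⁺: AE→BC adds B, C; B→AD adds D → {A, B, C, D, E}. Minimal: {E}⁺ = {E}; {A}⁺ = {A} — none reach the full schema.
{D, E}⁺: D→AC adds A, C; AE→BC adds B → {A, B, C, D, E}. Minimal: {E}⁺ = {E}; {D}⁺ = {A, C, D} — none reach the full schema.
Any other superkey contains one of these as a subset, so there are no further candidate keys.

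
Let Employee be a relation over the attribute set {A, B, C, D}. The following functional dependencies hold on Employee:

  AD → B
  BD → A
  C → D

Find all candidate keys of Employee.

{A, C}; {B, C}

Attribute C never appears on the right-hand side of any dependency, so C must belong to every candidate key.
{C}⁺ = {C, D}, which is not all of the schema, so we must add further attributes.
{A, C}⁺: C→D adds D; AD→B adds B → {A, B, C, D}.
{B, C}⁺: C→D adds D; BD→A adds A → {A, B, C, D}.
Any other superkey contains one of these as a subset, so there are no further candidate keys.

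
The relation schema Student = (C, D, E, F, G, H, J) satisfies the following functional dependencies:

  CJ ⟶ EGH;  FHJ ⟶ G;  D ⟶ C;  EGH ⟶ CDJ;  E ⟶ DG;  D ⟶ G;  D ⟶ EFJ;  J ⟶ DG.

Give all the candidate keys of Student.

{D}⁺: D→C adds C; D→G adds G; D→EFJ adds E, F, J; CJ→EGH adds H → {C, D, E, F, G, H, J}.
{E}⁺: E→DG adds D, G; D→EFJ adds F, J; D→C adds C; CJ→EGH adds H → {C, D, E, F, G, H, J}.
{J}⁺: J→DG adds D, G; D→C adds C; D→EFJ adds E, F; CJ→EGH adds H → {C, D, E, F, G, H, J}.

D, E, J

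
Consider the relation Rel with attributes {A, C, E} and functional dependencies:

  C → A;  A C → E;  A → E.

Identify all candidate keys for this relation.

Attribute C never appears on the right-hand side of any dependency, so C must belong to every candidate key.
{C}⁺ = {A, C, E}, which is all of the schema, so {C} is the only candidate key.

{C}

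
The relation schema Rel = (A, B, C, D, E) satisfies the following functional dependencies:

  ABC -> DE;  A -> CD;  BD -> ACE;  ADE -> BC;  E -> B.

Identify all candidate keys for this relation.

AB, AE, BD, DE

{A, B}⁺: A→CD adds C, D; BD→ACE adds E → {A, B, C, D, E}. Minimal: {B}⁺ = {B}; {A}⁺ = {A, C, D} — none reach the full schema.
{A, E}⁺: A→CD adds C, D; ADE→BC adds B → {A, B, C, D, E}. Minimal: {E}⁺ = {B, E}; {A}⁺ = {A, C, D} — none reach the full schema.
{B, D}⁺: BD→ACE adds A, C, E → {A, B, C, D, E}. Minimal: {D}⁺ = {D}; {B}⁺ = {B} — none reach the full schema.
{D, E}⁺: E→B adds B; BD→ACE adds A, C → {A, B, C, D, E}. Minimal: {E}⁺ = {B, E}; {D}⁺ = {D} — none reach the full schema.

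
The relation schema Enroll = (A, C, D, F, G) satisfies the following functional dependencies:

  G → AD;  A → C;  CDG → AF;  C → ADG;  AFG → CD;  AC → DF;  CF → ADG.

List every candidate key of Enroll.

{A}⁺: A→C adds C; C→ADG adds D, G; AC→DF adds F → {A, C, D, F, G}.
{C}⁺: C→ADG adds A, D, G; AC→DF adds F → {A, C, D, F, G}.
{G}⁺: G→AD adds A, D; A→C adds C; CDG→AF adds F → {A, C, D, F, G}.

{A}, {C}, {G}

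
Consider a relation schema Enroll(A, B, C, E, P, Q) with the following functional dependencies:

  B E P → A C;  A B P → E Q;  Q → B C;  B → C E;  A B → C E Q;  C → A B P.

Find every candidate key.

B; C; Q

{B}⁺: B→CE adds C, E; C→ABP adds A, P; ABP→EQ adds Q → {A, B, C, E, P, Q}.
{C}⁺: C→ABP adds A, B, P; ABP→EQ adds E, Q → {A, B, C, E, P, Q}.
{Q}⁺: Q→BC adds B, C; B→CE adds E; C→ABP adds A, P → {A, B, C, E, P, Q}.
Any other superkey contains one of these as a subset, so there are no further candidate keys.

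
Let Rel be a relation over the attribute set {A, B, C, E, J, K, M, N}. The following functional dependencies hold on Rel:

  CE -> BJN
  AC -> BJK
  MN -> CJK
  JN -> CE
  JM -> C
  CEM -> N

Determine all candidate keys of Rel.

{A, M, N}⁺: MN→CJK adds C, J, K; JN→CE adds E; CE→BJN adds B → {A, B, C, E, J, K, M, N}. Minimal: {M, N}⁺ = {B, C, E, J, K, M, N}; {A, N}⁺ = {A, N}; {A, M}⁺ = {A, M} — none reach the full schema.
{A, C, E, M}⁺: CE→BJN adds B, J, N; AC→BJK adds K → {A, B, C, E, J, K, M, N}. Minimal: {C, E, M}⁺ = {B, C, E, J, K, M, N}; {A, E, M}⁺ = {A, E, M}; {A, C, M}⁺ = {A, B, C, J, K, M}; … — none reach the full schema.
{A, E, J, M}⁺: JM→C adds C; CEM→N adds N; CE→BJN adds B; AC→BJK adds K → {A, B, C, E, J, K, M, N}. Minimal: {E, J, M}⁺ = {B, C, E, J, K, M, N}; {A, J, M}⁺ = {A, B, C, J, K, M}; {A, E, M}⁺ = {A, E, M}; … — none reach the full schema.
Any other superkey contains one of these as a subset, so there are no further candidate keys.

(A, M, N), (A, C, E, M), (A, E, J, M)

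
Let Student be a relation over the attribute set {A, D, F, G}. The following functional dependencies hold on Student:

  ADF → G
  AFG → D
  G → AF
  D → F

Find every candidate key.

{G}, {A, D}

{G}⁺: G→AF adds A, F; AFG→D adds D → {A, D, F, G}.
{A, D}⁺: D→F adds F; ADF→G adds G → {A, D, F, G}. Minimal: {D}⁺ = {D, F}; {A}⁺ = {A} — none reach the full schema.
Any other superkey contains one of these as a subset, so there are no further candidate keys.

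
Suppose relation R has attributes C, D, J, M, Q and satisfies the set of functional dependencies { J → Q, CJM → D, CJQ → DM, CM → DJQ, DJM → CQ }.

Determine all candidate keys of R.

{C, J}⁺: J→Q adds Q; CJQ→DM adds D, M → {C, D, J, M, Q}.
{C, M}⁺: CM→DJQ adds D, J, Q → {C, D, J, M, Q}.
{D, J, M}⁺: J→Q adds Q; DJM→CQ adds C → {C, D, J, M, Q}.

{C, J}, {C, M}, {D, J, M}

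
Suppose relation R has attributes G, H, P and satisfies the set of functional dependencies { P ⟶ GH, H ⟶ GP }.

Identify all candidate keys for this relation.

H, P

{H}⁺: H→GP adds G, P → {G, H, P}.
{P}⁺: P→GH adds G, H → {G, H, P}.
Any other superkey contains one of these as a subset, so there are no further candidate keys.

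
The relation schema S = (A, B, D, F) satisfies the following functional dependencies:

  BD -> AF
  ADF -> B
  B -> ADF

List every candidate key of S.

B, ADF

{B}⁺: B→ADF adds A, D, F → {A, B, D, F}.
{A, D, F}⁺: ADF→B adds B → {A, B, D, F}.
Any other superkey contains one of these as a subset, so there are no further candidate keys.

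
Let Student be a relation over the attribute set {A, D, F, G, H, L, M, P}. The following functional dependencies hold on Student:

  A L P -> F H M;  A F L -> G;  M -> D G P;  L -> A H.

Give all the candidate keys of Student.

Attribute L never appears on the right-hand side of any dependency, so L must belong to every candidate key.
{L}⁺ = {A, H, L}, which is not all of the schema, so we must add further attributes.
{L, M}⁺: M→DGP adds D, G, P; L→AH adds A, H; ALP→FHM adds F → {A, D, F, G, H, L, M, P}.
{L, P}⁺: L→AH adds A, H; ALP→FHM adds F, M; AFL→G adds G; M→DGP adds D → {A, D, F, G, H, L, M, P}.
Any other superkey contains one of these as a subset, so there are no further candidate keys.

{L, M}; {L, P}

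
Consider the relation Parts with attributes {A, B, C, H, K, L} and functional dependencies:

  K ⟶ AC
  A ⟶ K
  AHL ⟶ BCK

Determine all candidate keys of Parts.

{A, H, L}; {H, K, L}

Attributes H, L never appear on any right-hand side, so every candidate key must contain {H, L}.
{H, L}⁺ = {H, L}, which is not all of the schema, so we must add further attributes.
{A, H, L}⁺: A→K adds K; AHL→BCK adds B, C → {A, B, C, H, K, L}. Minimal: {H, L}⁺ = {H, L}; {A, L}⁺ = {A, C, K, L}; {A, H}⁺ = {A, C, H, K} — none reach the full schema.
{H, K, L}⁺: K→AC adds A, C; AHL→BCK adds B → {A, B, C, H, K, L}. Minimal: {K, L}⁺ = {A, C, K, L}; {H, L}⁺ = {H, L}; {H, K}⁺ = {A, C, H, K} — none reach the full schema.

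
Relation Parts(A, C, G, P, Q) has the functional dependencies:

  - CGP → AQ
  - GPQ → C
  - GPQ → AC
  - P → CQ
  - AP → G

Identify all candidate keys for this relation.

Attribute P never appears on the right-hand side of any dependency, so P must belong to every candidate key.
{P}⁺ = {C, P, Q}, which is not all of the schema, so we must add further attributes.
{A, P}⁺: P→CQ adds C, Q; AP→G adds G → {A, C, G, P, Q}. Minimal: {P}⁺ = {C, P, Q}; {A}⁺ = {A} — none reach the full schema.
{G, P}⁺: P→CQ adds C, Q; CGP→AQ adds A → {A, C, G, P, Q}. Minimal: {P}⁺ = {C, P, Q}; {G}⁺ = {G} — none reach the full schema.

{A, P}, {G, P}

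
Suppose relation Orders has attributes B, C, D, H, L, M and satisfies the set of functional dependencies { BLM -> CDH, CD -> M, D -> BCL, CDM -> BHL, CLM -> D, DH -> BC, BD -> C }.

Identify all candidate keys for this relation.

{D}⁺: D→BCL adds B, C, L; CD→M adds M; CDM→BHL adds H → {B, C, D, H, L, M}.
{B, L, M}⁺: BLM→CDH adds C, D, H → {B, C, D, H, L, M}. Minimal: {L, M}⁺ = {L, M}; {B, M}⁺ = {B, M}; {B, L}⁺ = {B, L} — none reach the full schema.
{C, L, M}⁺: CLM→D adds D; D→BCL adds B; CDM→BHL adds H → {B, C, D, H, L, M}. Minimal: {L, M}⁺ = {L, M}; {C, M}⁺ = {C, M}; {C, L}⁺ = {C, L} — none reach the full schema.
Any other superkey contains one of these as a subset, so there are no further candidate keys.

{D}, {B, L, M}, {C, L, M}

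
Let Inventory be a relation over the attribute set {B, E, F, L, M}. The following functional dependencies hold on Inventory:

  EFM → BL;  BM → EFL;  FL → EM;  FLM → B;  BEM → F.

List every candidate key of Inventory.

{B, M}; {F, L}; {E, F, M}

{B, M}⁺: BM→EFL adds E, F, L → {B, E, F, L, M}.
{F, L}⁺: FL→EM adds E, M; FLM→B adds B → {B, E, F, L, M}.
{E, F, M}⁺: EFM→BL adds B, L → {B, E, F, L, M}.
Any other superkey contains one of these as a subset, so there are no further candidate keys.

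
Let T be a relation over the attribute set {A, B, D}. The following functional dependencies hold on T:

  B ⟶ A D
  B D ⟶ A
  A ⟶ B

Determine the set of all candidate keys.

{A}⁺: A→B adds B; B→AD adds D → {A, B, D}.
{B}⁺: B→AD adds A, D → {A, B, D}.

(A), (B)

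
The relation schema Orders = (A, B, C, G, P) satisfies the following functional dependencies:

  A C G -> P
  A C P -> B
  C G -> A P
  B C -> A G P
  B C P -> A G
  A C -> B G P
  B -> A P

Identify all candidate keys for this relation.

{A, C}; {B, C}; {C, G}

Attribute C never appears on the right-hand side of any dependency, so C must belong to every candidate key.
{C}⁺ = {C}, which is not all of the schema, so we must add further attributes.
{A, C}⁺: AC→BGP adds B, G, P → {A, B, C, G, P}. Minimal: {C}⁺ = {C}; {A}⁺ = {A} — none reach the full schema.
{B, C}⁺: BC→AGP adds A, G, P → {A, B, C, G, P}. Minimal: {C}⁺ = {C}; {B}⁺ = {A, B, P} — none reach the full schema.
{C, G}⁺: CG→AP adds A, P; AC→BGP adds B → {A, B, C, G, P}. Minimal: {G}⁺ = {G}; {C}⁺ = {C} — none reach the full schema.
Any other superkey contains one of these as a subset, so there are no further candidate keys.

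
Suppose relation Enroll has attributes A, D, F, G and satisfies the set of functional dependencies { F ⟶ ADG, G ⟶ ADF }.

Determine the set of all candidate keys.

{F}⁺: F→ADG adds A, D, G → {A, D, F, G}.
{G}⁺: G→ADF adds A, D, F → {A, D, F, G}.

{F}, {G}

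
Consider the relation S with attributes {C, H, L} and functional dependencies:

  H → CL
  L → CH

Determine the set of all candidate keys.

{H}, {L}

{H}⁺: H→CL adds C, L → {C, H, L}.
{L}⁺: L→CH adds C, H → {C, H, L}.
Any other superkey contains one of these as a subset, so there are no further candidate keys.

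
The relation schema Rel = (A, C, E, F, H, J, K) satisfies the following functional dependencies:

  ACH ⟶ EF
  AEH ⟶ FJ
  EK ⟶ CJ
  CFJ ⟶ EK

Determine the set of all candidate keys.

Attributes A, H never appear on any right-hand side, so every candidate key must contain {A, H}.
{A, H}⁺ = {A, H}, which is not all of the schema, so we must add further attributes.
{A, C, H}⁺: ACH→EF adds E, F; AEH→FJ adds J; CFJ→EK adds K → {A, C, E, F, H, J, K}. Minimal: {C, H}⁺ = {C, H}; {A, H}⁺ = {A, H}; {A, C}⁺ = {A, C} — none reach the full schema.
{A, E, H, K}⁺: AEH→FJ adds F, J; EK→CJ adds C → {A, C, E, F, H, J, K}. Minimal: {E, H, K}⁺ = {C, E, H, J, K}; {A, H, K}⁺ = {A, H, K}; {A, E, K}⁺ = {A, C, E, J, K}; … — none reach the full schema.
Any other superkey contains one of these as a subset, so there are no further candidate keys.

ACH; AEHK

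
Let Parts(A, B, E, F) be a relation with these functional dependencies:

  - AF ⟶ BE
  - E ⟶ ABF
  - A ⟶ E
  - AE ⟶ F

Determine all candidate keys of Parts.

{A}; {E}

{A}⁺: A→E adds E; AE→F adds F; AF→BE adds B → {A, B, E, F}.
{E}⁺: E→ABF adds A, B, F → {A, B, E, F}.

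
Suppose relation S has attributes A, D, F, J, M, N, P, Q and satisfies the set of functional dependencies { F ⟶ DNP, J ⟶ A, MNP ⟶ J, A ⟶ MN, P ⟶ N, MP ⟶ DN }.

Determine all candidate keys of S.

{A, F, Q}⁺: F→DNP adds D, N, P; A→MN adds M; MNP→J adds J → {A, D, F, J, M, N, P, Q}.
{F, J, Q}⁺: F→DNP adds D, N, P; J→A adds A; A→MN adds M → {A, D, F, J, M, N, P, Q}.
{F, M, Q}⁺: F→DNP adds D, N, P; MNP→J adds J; J→A adds A → {A, D, F, J, M, N, P, Q}.

{A, F, Q}, {F, J, Q}, {F, M, Q}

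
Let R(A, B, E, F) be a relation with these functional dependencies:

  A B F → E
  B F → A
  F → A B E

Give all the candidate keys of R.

Attribute F never appears on the right-hand side of any dependency, so F must belong to every candidate key.
{F}⁺ = {A, B, E, F}, which is all of the schema, so {F} is the only candidate key.

{F}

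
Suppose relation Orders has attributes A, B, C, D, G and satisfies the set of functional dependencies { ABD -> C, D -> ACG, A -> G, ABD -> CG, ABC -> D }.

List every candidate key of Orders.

(B, D); (A, B, C)

{B, D}⁺: D→ACG adds A, C, G → {A, B, C, D, G}. Minimal: {D}⁺ = {A, C, D, G}; {B}⁺ = {B} — none reach the full schema.
{A, B, C}⁺: A→G adds G; ABC→D adds D → {A, B, C, D, G}. Minimal: {B, C}⁺ = {B, C}; {A, C}⁺ = {A, C, G}; {A, B}⁺ = {A, B, G} — none reach the full schema.
Any other superkey contains one of these as a subset, so there are no further candidate keys.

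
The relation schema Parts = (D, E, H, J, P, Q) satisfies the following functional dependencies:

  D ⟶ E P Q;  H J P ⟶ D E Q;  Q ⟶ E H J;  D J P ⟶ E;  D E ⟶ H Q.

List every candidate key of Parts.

{D}⁺: D→EPQ adds E, P, Q; Q→EHJ adds H, J → {D, E, H, J, P, Q}.
{P, Q}⁺: Q→EHJ adds E, H, J; HJP→DEQ adds D → {D, E, H, J, P, Q}.
{H, J, P}⁺: HJP→DEQ adds D, E, Q → {D, E, H, J, P, Q}.
Any other superkey contains one of these as a subset, so there are no further candidate keys.

(D), (P, Q), (H, J, P)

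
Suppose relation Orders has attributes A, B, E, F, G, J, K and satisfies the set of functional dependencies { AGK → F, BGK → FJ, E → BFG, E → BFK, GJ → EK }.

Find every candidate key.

Attribute A never appears on the right-hand side of any dependency, so A must belong to every candidate key.
{A}⁺ = {A}, which is not all of the schema, so we must add further attributes.
{A, E}⁺: E→BFG adds B, F, G; E→BFK adds K; BGK→FJ adds J → {A, B, E, F, G, J, K}.
{A, G, J}⁺: GJ→EK adds E, K; AGK→F adds F; E→BFG adds B → {A, B, E, F, G, J, K}.
{A, B, G, K}⁺: AGK→F adds F; BGK→FJ adds J; GJ→EK adds E → {A, B, E, F, G, J, K}.

{A, E}, {A, G, J}, {A, B, G, K}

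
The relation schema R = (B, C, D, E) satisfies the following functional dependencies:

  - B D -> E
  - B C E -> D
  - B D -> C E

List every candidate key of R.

BD, BCE

Attribute B never appears on the right-hand side of any dependency, so B must belong to every candidate key.
{B}⁺ = {B}, which is not all of the schema, so we must add further attributes.
{B, D}⁺: BD→E adds E; BD→CE adds C → {B, C, D, E}. Minimal: {D}⁺ = {D}; {B}⁺ = {B} — none reach the full schema.
{B, C, E}⁺: BCE→D adds D → {B, C, D, E}. Minimal: {C, E}⁺ = {C, E}; {B, E}⁺ = {B, E}; {B, C}⁺ = {B, C} — none reach the full schema.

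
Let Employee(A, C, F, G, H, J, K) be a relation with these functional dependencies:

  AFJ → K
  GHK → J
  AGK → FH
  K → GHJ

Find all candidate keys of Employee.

(A, C, K), (A, C, F, J)

Attributes A, C never appear on any right-hand side, so every candidate key must contain {A, C}.
{A, C}⁺ = {A, C}, which is not all of the schema, so we must add further attributes.
{A, C, K}⁺: K→GHJ adds G, H, J; AGK→FH adds F → {A, C, F, G, H, J, K}. Minimal: {C, K}⁺ = {C, G, H, J, K}; {A, K}⁺ = {A, F, G, H, J, K}; {A, C}⁺ = {A, C} — none reach the full schema.
{A, C, F, J}⁺: AFJ→K adds K; K→GHJ adds G, H → {A, C, F, G, H, J, K}. Minimal: {C, F, J}⁺ = {C, F, J}; {A, F, J}⁺ = {A, F, G, H, J, K}; {A, C, J}⁺ = {A, C, J}; … — none reach the full schema.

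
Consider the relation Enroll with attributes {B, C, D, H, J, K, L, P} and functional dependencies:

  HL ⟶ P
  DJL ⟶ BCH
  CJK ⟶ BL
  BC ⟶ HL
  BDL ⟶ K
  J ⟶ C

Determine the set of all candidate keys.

Attributes D, J never appear on any right-hand side, so every candidate key must contain {D, J}.
{D, J}⁺ = {C, D, J}, which is not all of the schema, so we must add further attributes.
{B, D, J}⁺: J→C adds C; BC→HL adds H, L; BDL→K adds K; HL→P adds P → {B, C, D, H, J, K, L, P}.
{D, J, K}⁺: J→C adds C; CJK→BL adds B, L; BC→HL adds H; HL→P adds P → {B, C, D, H, J, K, L, P}.
{D, J, L}⁺: DJL→BCH adds B, C, H; BDL→K adds K; HL→P adds P → {B, C, D, H, J, K, L, P}.

(B, D, J); (D, J, K); (D, J, L)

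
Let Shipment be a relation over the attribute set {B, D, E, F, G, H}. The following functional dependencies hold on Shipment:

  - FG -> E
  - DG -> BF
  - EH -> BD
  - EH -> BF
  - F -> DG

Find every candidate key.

{E, H}⁺: EH→BD adds B, D; EH→BF adds F; F→DG adds G → {B, D, E, F, G, H}. Minimal: {H}⁺ = {H}; {E}⁺ = {E} — none reach the full schema.
{F, H}⁺: F→DG adds D, G; FG→E adds E; DG→BF adds B → {B, D, E, F, G, H}. Minimal: {H}⁺ = {H}; {F}⁺ = {B, D, E, F, G} — none reach the full schema.
{D, G, H}⁺: DG→BF adds B, F; FG→E adds E → {B, D, E, F, G, H}. Minimal: {G, H}⁺ = {G, H}; {D, H}⁺ = {D, H}; {D, G}⁺ = {B, D, E, F, G} — none reach the full schema.

EH, FH, DGH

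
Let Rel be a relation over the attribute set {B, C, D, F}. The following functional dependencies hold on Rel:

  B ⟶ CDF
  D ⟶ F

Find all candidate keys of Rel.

{B}

Attribute B never appears on the right-hand side of any dependency, so B must belong to every candidate key.
{B}⁺ = {B, C, D, F}, which is all of the schema, so {B} is the only candidate key.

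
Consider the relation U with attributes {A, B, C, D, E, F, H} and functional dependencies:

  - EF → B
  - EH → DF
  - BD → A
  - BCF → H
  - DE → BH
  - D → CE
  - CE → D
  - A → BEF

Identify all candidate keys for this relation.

{D}⁺: D→CE adds C, E; DE→BH adds B, H; EH→DF adds F; BD→A adds A → {A, B, C, D, E, F, H}.
{A, C}⁺: A→BEF adds B, E, F; BCF→H adds H; CE→D adds D → {A, B, C, D, E, F, H}. Minimal: {C}⁺ = {C}; {A}⁺ = {A, B, E, F} — none reach the full schema.
{A, H}⁺: A→BEF adds B, E, F; EH→DF adds D; D→CE adds C → {A, B, C, D, E, F, H}. Minimal: {H}⁺ = {H}; {A}⁺ = {A, B, E, F} — none reach the full schema.
{C, E}⁺: CE→D adds D; DE→BH adds B, H; EH→DF adds F; BD→A adds A → {A, B, C, D, E, F, H}. Minimal: {E}⁺ = {E}; {C}⁺ = {C} — none reach the full schema.
{E, H}⁺: EH→DF adds D, F; DE→BH adds B; D→CE adds C; BD→A adds A → {A, B, C, D, E, F, H}. Minimal: {H}⁺ = {H}; {E}⁺ = {E} — none reach the full schema.
Any other superkey contains one of these as a subset, so there are no further candidate keys.

D, AC, AH, CE, EH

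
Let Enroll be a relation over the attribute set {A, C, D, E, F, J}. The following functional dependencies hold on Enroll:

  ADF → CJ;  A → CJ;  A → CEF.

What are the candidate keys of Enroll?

Attributes A, D never appear on any right-hand side, so every candidate key must contain {A, D}.
{A, D}⁺ = {A, C, D, E, F, J}, which is all of the schema, so {A, D} is the only candidate key.

AD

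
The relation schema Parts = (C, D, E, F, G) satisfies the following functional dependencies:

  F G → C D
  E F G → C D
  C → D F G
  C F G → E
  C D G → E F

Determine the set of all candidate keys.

{C}⁺: C→DFG adds D, F, G; CFG→E adds E → {C, D, E, F, G}.
{F, G}⁺: FG→CD adds C, D; CFG→E adds E → {C, D, E, F, G}. Minimal: {G}⁺ = {G}; {F}⁺ = {F} — none reach the full schema.
Any other superkey contains one of these as a subset, so there are no further candidate keys.

{C}, {F, G}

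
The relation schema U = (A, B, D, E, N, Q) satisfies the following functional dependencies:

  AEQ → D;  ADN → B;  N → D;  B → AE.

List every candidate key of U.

{A, N, Q}, {B, N, Q}

Attributes N, Q never appear on any right-hand side, so every candidate key must contain {N, Q}.
{N, Q}⁺ = {D, N, Q}, which is not all of the schema, so we must add further attributes.
{A, N, Q}⁺: N→D adds D; ADN→B adds B; B→AE adds E → {A, B, D, E, N, Q}. Minimal: {N, Q}⁺ = {D, N, Q}; {A, Q}⁺ = {A, Q}; {A, N}⁺ = {A, B, D, E, N} — none reach the full schema.
{B, N, Q}⁺: N→D adds D; B→AE adds A, E → {A, B, D, E, N, Q}. Minimal: {N, Q}⁺ = {D, N, Q}; {B, Q}⁺ = {A, B, D, E, Q}; {B, N}⁺ = {A, B, D, E, N} — none reach the full schema.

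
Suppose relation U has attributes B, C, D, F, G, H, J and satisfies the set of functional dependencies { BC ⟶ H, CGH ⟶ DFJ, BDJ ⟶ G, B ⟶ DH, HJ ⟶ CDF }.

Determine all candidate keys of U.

Attribute B never appears on the right-hand side of any dependency, so B must belong to every candidate key.
{B}⁺ = {B, D, H}, which is not all of the schema, so we must add further attributes.
{B, J}⁺: B→DH adds D, H; HJ→CDF adds C, F; BDJ→G adds G → {B, C, D, F, G, H, J}. Minimal: {J}⁺ = {J}; {B}⁺ = {B, D, H} — none reach the full schema.
{B, C, G}⁺: BC→H adds H; CGH→DFJ adds D, F, J → {B, C, D, F, G, H, J}. Minimal: {C, G}⁺ = {C, G}; {B, G}⁺ = {B, D, G, H}; {B, C}⁺ = {B, C, D, H} — none reach the full schema.
Any other superkey contains one of these as a subset, so there are no further candidate keys.

{B, J}, {B, C, G}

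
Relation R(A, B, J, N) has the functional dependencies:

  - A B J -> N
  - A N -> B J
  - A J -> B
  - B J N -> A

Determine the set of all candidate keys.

{A, J}⁺: AJ→B adds B; ABJ→N adds N → {A, B, J, N}. Minimal: {J}⁺ = {J}; {A}⁺ = {A} — none reach the full schema.
{A, N}⁺: AN→BJ adds B, J → {A, B, J, N}. Minimal: {N}⁺ = {N}; {A}⁺ = {A} — none reach the full schema.
{B, J, N}⁺: BJN→A adds A → {A, B, J, N}. Minimal: {J, N}⁺ = {J, N}; {B, N}⁺ = {B, N}; {B, J}⁺ = {B, J} — none reach the full schema.

{A, J}; {A, N}; {B, J, N}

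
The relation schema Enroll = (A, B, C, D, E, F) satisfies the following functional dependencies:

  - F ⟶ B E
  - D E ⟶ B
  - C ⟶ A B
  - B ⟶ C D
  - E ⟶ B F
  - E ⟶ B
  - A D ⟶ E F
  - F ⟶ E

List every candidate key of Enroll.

{B}, {C}, {E}, {F}, {A, D}

{B}⁺: B→CD adds C, D; C→AB adds A; AD→EF adds E, F → {A, B, C, D, E, F}.
{C}⁺: C→AB adds A, B; B→CD adds D; AD→EF adds E, F → {A, B, C, D, E, F}.
{E}⁺: E→BF adds B, F; B→CD adds C, D; C→AB adds A → {A, B, C, D, E, F}.
{F}⁺: F→BE adds B, E; B→CD adds C, D; C→AB adds A → {A, B, C, D, E, F}.
{A, D}⁺: AD→EF adds E, F; F→BE adds B; B→CD adds C → {A, B, C, D, E, F}. Minimal: {D}⁺ = {D}; {A}⁺ = {A} — none reach the full schema.
Any other superkey contains one of these as a subset, so there are no further candidate keys.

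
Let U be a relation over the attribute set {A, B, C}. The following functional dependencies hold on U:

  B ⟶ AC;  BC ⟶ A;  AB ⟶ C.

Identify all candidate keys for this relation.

{B}⁺: B→AC adds A, C → {A, B, C}.

{B}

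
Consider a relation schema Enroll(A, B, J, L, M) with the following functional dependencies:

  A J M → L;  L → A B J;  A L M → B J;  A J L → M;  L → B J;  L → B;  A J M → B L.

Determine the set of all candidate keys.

{L}, {A, J, M}

{L}⁺: L→ABJ adds A, B, J; AJL→M adds M → {A, B, J, L, M}.
{A, J, M}⁺: AJM→L adds L; L→ABJ adds B → {A, B, J, L, M}. Minimal: {J, M}⁺ = {J, M}; {A, M}⁺ = {A, M}; {A, J}⁺ = {A, J} — none reach the full schema.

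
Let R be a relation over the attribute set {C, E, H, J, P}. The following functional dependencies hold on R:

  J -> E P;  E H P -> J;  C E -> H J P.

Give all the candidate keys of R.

(C, E), (C, J)

Attribute C never appears on the right-hand side of any dependency, so C must belong to every candidate key.
{C}⁺ = {C}, which is not all of the schema, so we must add further attributes.
{C, E}⁺: CE→HJP adds H, J, P → {C, E, H, J, P}. Minimal: {E}⁺ = {E}; {C}⁺ = {C} — none reach the full schema.
{C, J}⁺: J→EP adds E, P; CE→HJP adds H → {C, E, H, J, P}. Minimal: {J}⁺ = {E, J, P}; {C}⁺ = {C} — none reach the full schema.
Any other superkey contains one of these as a subset, so there are no further candidate keys.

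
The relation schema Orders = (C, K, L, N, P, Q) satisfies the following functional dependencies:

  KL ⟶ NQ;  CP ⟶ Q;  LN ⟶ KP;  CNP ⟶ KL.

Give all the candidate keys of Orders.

CKL; CLN; CNP

Attribute C never appears on the right-hand side of any dependency, so C must belong to every candidate key.
{C}⁺ = {C}, which is not all of the schema, so we must add further attributes.
{C, K, L}⁺: KL→NQ adds N, Q; LN→KP adds P → {C, K, L, N, P, Q}. Minimal: {K, L}⁺ = {K, L, N, P, Q}; {C, L}⁺ = {C, L}; {C, K}⁺ = {C, K} — none reach the full schema.
{C, L, N}⁺: LN→KP adds K, P; KL→NQ adds Q → {C, K, L, N, P, Q}. Minimal: {L, N}⁺ = {K, L, N, P, Q}; {C, N}⁺ = {C, N}; {C, L}⁺ = {C, L} — none reach the full schema.
{C, N, P}⁺: CP→Q adds Q; CNP→KL adds K, L → {C, K, L, N, P, Q}. Minimal: {N, P}⁺ = {N, P}; {C, P}⁺ = {C, P, Q}; {C, N}⁺ = {C, N} — none reach the full schema.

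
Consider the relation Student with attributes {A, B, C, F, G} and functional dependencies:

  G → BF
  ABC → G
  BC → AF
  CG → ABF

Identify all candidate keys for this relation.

BC, CG

{B, C}⁺: BC→AF adds A, F; ABC→G adds G → {A, B, C, F, G}. Minimal: {C}⁺ = {C}; {B}⁺ = {B} — none reach the full schema.
{C, G}⁺: G→BF adds B, F; BC→AF adds A → {A, B, C, F, G}. Minimal: {G}⁺ = {B, F, G}; {C}⁺ = {C} — none reach the full schema.
Any other superkey contains one of these as a subset, so there are no further candidate keys.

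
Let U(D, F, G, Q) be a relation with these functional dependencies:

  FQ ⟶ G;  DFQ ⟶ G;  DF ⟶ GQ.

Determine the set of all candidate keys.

(D, F)

Attributes D, F never appear on any right-hand side, so every candidate key must contain {D, F}.
{D, F}⁺ = {D, F, G, Q}, which is all of the schema, so {D, F} is the only candidate key.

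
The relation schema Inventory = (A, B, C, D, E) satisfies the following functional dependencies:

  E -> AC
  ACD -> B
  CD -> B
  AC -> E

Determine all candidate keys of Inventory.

DE, ACD

{D, E}⁺: E→AC adds A, C; ACD→B adds B → {A, B, C, D, E}. Minimal: {E}⁺ = {A, C, E}; {D}⁺ = {D} — none reach the full schema.
{A, C, D}⁺: ACD→B adds B; AC→E adds E → {A, B, C, D, E}. Minimal: {C, D}⁺ = {B, C, D}; {A, D}⁺ = {A, D}; {A, C}⁺ = {A, C, E} — none reach the full schema.
Any other superkey contains one of these as a subset, so there are no further candidate keys.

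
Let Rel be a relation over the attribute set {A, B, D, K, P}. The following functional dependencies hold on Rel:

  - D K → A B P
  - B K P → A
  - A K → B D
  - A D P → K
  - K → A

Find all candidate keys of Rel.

(K); (A, D, P)

{K}⁺: K→A adds A; AK→BD adds B, D; DK→ABP adds P → {A, B, D, K, P}.
{A, D, P}⁺: ADP→K adds K; DK→ABP adds B → {A, B, D, K, P}. Minimal: {D, P}⁺ = {D, P}; {A, P}⁺ = {A, P}; {A, D}⁺ = {A, D} — none reach the full schema.
Any other superkey contains one of these as a subset, so there are no further candidate keys.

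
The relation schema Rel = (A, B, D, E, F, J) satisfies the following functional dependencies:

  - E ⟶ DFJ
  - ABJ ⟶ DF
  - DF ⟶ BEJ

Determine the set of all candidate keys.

{A, E}; {A, B, J}; {A, D, F}

Attribute A never appears on the right-hand side of any dependency, so A must belong to every candidate key.
{A}⁺ = {A}, which is not all of the schema, so we must add further attributes.
{A, E}⁺: E→DFJ adds D, F, J; DF→BEJ adds B → {A, B, D, E, F, J}. Minimal: {E}⁺ = {B, D, E, F, J}; {A}⁺ = {A} — none reach the full schema.
{A, B, J}⁺: ABJ→DF adds D, F; DF→BEJ adds E → {A, B, D, E, F, J}. Minimal: {B, J}⁺ = {B, J}; {A, J}⁺ = {A, J}; {A, B}⁺ = {A, B} — none reach the full schema.
{A, D, F}⁺: DF→BEJ adds B, E, J → {A, B, D, E, F, J}. Minimal: {D, F}⁺ = {B, D, E, F, J}; {A, F}⁺ = {A, F}; {A, D}⁺ = {A, D} — none reach the full schema.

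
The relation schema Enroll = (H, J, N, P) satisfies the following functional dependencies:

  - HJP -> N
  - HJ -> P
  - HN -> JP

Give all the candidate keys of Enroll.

{H, J}, {H, N}

{H, J}⁺: HJ→P adds P; HJP→N adds N → {H, J, N, P}. Minimal: {J}⁺ = {J}; {H}⁺ = {H} — none reach the full schema.
{H, N}⁺: HN→JP adds J, P → {H, J, N, P}. Minimal: {N}⁺ = {N}; {H}⁺ = {H} — none reach the full schema.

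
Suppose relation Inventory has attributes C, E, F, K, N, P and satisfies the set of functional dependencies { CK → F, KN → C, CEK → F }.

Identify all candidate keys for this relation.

{E, K, N, P}

Attributes E, K, N, P never appear on any right-hand side, so every candidate key must contain {E, K, N, P}.
{E, K, N, P}⁺ = {C, E, F, K, N, P}, which is all of the schema, so {E, K, N, P} is the only candidate key.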